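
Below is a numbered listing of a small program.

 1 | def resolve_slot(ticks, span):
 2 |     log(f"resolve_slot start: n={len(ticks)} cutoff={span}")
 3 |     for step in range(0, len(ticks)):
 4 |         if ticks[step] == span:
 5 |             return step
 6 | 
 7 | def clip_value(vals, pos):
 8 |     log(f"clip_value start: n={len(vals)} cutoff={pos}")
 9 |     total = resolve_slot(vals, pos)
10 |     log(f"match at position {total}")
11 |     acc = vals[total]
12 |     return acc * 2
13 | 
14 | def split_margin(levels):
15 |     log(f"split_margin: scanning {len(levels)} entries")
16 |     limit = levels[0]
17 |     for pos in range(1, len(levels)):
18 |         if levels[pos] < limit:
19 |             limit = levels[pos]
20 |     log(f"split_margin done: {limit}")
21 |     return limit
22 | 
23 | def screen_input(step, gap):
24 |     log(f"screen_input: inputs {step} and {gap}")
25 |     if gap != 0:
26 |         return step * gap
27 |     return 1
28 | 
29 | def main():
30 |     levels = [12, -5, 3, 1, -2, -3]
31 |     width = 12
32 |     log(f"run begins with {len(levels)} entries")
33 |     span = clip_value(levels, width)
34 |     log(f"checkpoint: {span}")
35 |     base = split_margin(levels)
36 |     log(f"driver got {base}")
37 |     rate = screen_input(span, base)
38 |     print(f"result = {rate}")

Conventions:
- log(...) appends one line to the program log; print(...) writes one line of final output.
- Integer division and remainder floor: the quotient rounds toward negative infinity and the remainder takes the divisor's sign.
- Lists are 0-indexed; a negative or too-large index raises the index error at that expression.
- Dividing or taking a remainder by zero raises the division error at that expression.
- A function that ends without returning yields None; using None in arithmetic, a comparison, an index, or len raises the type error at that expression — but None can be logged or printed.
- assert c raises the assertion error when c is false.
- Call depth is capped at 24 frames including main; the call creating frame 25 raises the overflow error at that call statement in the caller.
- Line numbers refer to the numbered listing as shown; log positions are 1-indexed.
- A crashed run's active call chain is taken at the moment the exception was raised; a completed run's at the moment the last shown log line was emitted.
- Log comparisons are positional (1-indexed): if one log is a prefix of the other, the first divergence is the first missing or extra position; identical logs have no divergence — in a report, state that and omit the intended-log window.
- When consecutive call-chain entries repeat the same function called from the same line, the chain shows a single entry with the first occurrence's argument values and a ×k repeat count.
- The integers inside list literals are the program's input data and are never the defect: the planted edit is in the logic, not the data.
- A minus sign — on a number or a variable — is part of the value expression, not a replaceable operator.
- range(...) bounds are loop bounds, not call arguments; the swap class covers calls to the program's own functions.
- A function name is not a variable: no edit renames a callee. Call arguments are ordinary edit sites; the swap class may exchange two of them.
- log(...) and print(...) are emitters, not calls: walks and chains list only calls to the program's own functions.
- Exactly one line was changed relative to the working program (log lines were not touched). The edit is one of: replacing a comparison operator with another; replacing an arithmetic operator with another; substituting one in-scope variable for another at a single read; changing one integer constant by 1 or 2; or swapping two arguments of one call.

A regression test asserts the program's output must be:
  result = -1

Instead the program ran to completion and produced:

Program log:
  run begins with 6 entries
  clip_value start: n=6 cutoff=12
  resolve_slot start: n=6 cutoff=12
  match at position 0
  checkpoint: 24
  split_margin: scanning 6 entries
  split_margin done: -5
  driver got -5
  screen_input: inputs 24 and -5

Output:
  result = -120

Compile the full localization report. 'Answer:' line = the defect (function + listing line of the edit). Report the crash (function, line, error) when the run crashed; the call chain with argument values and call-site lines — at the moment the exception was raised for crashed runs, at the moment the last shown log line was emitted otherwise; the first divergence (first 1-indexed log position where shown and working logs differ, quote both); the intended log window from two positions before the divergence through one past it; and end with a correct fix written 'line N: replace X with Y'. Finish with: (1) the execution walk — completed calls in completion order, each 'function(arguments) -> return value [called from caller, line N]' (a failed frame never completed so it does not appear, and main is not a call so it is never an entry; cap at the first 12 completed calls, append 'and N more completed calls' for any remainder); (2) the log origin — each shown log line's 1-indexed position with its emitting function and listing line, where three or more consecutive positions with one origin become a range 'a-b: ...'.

Answer: the defect is in screen_input at line 26.
The tell: The two runs log identically and part ways only at the printed values.
Call chain: main -> screen_input(24, -5) (called at line 37).
First divergence: none — the logs agree in full.
Execution walk:
  resolve_slot([12, -5, 3, 1, -2, -3], 12) -> 0  [called from clip_value, line 9]
  clip_value([12, -5, 3, 1, -2, -3], 12) -> 24  [called from main, line 33]
  split_margin([12, -5, 3, 1, -2, -3]) -> -5  [called from main, line 35]
  screen_input(24, -5) -> -120  [called from main, line 37]
Origin of each log line:
  1: emitted by main (line 32)
  2: emitted by clip_value (line 8)
  3: emitted by resolve_slot (line 2)
  4: emitted by clip_value (line 10)
  5: emitted by main (line 34)
  6: emitted by split_margin (line 15)
  7: emitted by split_margin (line 20)
  8: emitted by main (line 36)
  9: emitted by screen_input (line 24)
A correct fix: line 26: replace `*` with `%`.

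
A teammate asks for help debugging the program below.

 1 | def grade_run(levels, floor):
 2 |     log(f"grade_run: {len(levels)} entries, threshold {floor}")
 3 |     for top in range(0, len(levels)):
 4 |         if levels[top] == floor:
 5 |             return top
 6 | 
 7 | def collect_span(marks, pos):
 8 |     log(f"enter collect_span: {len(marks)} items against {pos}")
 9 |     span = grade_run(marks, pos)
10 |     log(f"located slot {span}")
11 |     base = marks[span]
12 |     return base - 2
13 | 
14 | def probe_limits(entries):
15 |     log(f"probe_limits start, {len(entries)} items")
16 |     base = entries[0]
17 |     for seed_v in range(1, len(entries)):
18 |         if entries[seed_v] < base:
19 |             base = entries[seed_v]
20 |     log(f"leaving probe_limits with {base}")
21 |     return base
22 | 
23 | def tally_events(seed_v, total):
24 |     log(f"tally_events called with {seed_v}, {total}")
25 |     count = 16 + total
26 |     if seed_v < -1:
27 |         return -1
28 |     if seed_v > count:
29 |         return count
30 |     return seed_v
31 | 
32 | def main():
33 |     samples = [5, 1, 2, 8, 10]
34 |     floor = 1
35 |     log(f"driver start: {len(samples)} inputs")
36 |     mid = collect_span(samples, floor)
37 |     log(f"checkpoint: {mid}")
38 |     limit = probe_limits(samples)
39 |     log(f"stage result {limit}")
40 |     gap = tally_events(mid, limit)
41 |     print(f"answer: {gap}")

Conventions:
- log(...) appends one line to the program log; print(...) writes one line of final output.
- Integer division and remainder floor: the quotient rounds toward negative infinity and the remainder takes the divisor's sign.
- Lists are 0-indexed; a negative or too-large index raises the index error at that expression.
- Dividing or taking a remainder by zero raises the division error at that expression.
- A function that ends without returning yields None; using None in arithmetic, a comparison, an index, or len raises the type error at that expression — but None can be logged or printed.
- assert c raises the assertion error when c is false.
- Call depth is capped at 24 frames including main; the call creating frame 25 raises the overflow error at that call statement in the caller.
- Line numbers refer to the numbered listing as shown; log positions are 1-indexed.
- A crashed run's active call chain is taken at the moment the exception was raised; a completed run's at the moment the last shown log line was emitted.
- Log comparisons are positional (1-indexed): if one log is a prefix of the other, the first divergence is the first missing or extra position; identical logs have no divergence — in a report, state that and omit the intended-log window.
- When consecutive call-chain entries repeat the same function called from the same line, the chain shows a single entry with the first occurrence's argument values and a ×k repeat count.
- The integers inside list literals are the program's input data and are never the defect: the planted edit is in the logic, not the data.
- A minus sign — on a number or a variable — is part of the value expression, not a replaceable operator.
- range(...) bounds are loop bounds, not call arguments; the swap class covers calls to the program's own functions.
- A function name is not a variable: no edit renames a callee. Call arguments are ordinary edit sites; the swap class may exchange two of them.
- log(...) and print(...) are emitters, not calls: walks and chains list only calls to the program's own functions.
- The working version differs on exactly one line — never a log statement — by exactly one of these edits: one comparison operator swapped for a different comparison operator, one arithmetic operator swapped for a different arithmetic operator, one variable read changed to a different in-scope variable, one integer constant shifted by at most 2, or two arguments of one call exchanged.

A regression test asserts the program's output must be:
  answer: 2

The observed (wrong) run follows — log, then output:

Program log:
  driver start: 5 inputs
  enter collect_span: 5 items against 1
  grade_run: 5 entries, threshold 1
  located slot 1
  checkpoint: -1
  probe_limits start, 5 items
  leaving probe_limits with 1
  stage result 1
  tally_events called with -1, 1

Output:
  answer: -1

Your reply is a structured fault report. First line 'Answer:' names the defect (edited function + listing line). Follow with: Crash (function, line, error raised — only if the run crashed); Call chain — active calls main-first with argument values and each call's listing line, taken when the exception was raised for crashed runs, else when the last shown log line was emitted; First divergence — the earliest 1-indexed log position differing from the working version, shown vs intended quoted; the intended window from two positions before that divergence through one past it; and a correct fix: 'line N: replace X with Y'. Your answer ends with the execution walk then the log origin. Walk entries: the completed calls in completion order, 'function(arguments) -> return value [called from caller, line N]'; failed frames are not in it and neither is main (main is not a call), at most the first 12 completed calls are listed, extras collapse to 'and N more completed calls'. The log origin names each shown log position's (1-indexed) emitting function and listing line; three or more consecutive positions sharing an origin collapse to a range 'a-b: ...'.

Answer: the defect is in collect_span at line 12.
The tell: The earliest visible damage is log position 5 — 'checkpoint: -1' rather than the intended 'checkpoint: 2'.
Call chain: main -> tally_events(-1, 1) (called at line 40).
First divergence: position 5; shown 'checkpoint: -1' vs intended 'checkpoint: 2'.
Intended log window:
  3: grade_run: 5 entries, threshold 1
  4: located slot 1
  5: checkpoint: 2
  6: probe_limits start, 5 items
Execution walk:
  grade_run([5, 1, 2, 8, 10], 1) -> 1  [called from collect_span, line 9]
  collect_span([5, 1, 2, 8, 10], 1) -> -1  [called from main, line 36]
  probe_limits([5, 1, 2, 8, 10]) -> 1  [called from main, line 38]
  tally_events(-1, 1) -> -1  [called from main, line 40]
Origin of each log line:
  1 — main, line 35
  2 — collect_span, line 8
  3 — grade_run, line 2
  4 — collect_span, line 10
  5 — main, line 37
  6 — probe_limits, line 15
  7 — probe_limits, line 20
  8 — main, line 39
  9 — tally_events, line 24
A correct fix: line 12: replace `-` with `*`.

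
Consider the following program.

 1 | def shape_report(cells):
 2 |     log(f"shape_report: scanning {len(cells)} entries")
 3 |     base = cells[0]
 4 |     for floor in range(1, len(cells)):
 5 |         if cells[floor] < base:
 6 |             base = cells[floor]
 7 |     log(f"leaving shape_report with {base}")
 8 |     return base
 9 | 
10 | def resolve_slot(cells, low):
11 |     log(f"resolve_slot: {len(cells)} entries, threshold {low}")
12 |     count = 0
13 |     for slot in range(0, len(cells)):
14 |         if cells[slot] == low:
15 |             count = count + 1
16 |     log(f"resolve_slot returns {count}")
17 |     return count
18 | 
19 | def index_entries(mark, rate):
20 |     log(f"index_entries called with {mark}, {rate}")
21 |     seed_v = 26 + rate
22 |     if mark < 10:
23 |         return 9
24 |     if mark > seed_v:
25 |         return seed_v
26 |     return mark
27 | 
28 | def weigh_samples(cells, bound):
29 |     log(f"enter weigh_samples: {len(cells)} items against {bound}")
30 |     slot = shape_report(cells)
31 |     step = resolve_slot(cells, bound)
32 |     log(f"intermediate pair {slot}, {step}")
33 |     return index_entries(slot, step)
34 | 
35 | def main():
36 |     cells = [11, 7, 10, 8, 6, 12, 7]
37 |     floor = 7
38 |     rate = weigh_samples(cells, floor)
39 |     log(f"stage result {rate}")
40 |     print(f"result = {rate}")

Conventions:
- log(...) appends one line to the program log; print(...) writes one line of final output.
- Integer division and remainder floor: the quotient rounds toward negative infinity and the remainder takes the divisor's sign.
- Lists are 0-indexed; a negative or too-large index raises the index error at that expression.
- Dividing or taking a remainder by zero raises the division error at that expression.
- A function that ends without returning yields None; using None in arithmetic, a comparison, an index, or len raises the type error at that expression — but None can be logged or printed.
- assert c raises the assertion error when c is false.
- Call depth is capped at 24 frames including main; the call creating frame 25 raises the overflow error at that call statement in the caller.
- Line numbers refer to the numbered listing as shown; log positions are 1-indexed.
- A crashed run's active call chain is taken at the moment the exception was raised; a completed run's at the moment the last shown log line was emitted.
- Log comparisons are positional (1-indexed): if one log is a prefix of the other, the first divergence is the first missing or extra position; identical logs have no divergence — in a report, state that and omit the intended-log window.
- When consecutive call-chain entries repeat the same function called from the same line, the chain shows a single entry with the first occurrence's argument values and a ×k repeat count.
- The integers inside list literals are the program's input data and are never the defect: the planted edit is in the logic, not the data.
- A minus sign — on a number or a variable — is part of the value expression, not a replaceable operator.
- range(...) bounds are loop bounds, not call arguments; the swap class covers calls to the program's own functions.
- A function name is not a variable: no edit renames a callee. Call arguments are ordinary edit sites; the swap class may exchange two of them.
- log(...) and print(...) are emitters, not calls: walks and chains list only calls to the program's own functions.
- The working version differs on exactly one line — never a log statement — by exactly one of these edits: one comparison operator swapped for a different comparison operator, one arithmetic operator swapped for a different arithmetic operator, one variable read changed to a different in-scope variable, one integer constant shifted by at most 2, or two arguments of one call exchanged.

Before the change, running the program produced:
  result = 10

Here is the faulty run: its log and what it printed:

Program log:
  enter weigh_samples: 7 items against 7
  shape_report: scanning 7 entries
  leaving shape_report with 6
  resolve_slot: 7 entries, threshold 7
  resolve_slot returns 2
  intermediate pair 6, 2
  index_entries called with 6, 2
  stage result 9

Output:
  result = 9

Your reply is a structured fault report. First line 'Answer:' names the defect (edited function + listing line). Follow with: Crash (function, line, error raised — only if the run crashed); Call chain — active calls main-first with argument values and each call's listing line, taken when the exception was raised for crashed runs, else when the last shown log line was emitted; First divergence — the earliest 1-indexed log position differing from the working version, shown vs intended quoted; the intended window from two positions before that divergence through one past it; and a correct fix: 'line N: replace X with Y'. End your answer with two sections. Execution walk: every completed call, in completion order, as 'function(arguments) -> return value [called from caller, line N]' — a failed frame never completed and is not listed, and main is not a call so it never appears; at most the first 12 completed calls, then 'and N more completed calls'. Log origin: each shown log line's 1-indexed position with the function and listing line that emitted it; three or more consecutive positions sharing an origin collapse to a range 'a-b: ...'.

Answer: the defect is in index_entries at line 23.
Key observation: Position 8 is the first bad log line: 'stage result 9' should read 'stage result 10'.
Call chain: main.
First divergence: position 8 — the shown line 'stage result 9' should read 'stage result 10'.
Intended log window:
  6: intermediate pair 6, 2
  7: index_entries called with 6, 2
  8: stage result 10
Execution walk:
  shape_report([11, 7, 10, 8, 6, 12, 7]) -> 6  [called from weigh_samples, line 30]
  resolve_slot([11, 7, 10, 8, 6, 12, 7], 7) -> 2  [called from weigh_samples, line 31]
  index_entries(6, 2) -> 9  [called from weigh_samples, line 33]
  weigh_samples([11, 7, 10, 8, 6, 12, 7], 7) -> 9  [called from main, line 38]
Origin of each log line:
  1: emitted by weigh_samples (line 29)
  2: emitted by shape_report (line 2)
  3: emitted by shape_report (line 7)
  4: emitted by resolve_slot (line 11)
  5: emitted by resolve_slot (line 16)
  6: emitted by weigh_samples (line 32)
  7: emitted by index_entries (line 20)
  8: emitted by main (line 39)
A correct fix: line 23: replace `9` with `10`.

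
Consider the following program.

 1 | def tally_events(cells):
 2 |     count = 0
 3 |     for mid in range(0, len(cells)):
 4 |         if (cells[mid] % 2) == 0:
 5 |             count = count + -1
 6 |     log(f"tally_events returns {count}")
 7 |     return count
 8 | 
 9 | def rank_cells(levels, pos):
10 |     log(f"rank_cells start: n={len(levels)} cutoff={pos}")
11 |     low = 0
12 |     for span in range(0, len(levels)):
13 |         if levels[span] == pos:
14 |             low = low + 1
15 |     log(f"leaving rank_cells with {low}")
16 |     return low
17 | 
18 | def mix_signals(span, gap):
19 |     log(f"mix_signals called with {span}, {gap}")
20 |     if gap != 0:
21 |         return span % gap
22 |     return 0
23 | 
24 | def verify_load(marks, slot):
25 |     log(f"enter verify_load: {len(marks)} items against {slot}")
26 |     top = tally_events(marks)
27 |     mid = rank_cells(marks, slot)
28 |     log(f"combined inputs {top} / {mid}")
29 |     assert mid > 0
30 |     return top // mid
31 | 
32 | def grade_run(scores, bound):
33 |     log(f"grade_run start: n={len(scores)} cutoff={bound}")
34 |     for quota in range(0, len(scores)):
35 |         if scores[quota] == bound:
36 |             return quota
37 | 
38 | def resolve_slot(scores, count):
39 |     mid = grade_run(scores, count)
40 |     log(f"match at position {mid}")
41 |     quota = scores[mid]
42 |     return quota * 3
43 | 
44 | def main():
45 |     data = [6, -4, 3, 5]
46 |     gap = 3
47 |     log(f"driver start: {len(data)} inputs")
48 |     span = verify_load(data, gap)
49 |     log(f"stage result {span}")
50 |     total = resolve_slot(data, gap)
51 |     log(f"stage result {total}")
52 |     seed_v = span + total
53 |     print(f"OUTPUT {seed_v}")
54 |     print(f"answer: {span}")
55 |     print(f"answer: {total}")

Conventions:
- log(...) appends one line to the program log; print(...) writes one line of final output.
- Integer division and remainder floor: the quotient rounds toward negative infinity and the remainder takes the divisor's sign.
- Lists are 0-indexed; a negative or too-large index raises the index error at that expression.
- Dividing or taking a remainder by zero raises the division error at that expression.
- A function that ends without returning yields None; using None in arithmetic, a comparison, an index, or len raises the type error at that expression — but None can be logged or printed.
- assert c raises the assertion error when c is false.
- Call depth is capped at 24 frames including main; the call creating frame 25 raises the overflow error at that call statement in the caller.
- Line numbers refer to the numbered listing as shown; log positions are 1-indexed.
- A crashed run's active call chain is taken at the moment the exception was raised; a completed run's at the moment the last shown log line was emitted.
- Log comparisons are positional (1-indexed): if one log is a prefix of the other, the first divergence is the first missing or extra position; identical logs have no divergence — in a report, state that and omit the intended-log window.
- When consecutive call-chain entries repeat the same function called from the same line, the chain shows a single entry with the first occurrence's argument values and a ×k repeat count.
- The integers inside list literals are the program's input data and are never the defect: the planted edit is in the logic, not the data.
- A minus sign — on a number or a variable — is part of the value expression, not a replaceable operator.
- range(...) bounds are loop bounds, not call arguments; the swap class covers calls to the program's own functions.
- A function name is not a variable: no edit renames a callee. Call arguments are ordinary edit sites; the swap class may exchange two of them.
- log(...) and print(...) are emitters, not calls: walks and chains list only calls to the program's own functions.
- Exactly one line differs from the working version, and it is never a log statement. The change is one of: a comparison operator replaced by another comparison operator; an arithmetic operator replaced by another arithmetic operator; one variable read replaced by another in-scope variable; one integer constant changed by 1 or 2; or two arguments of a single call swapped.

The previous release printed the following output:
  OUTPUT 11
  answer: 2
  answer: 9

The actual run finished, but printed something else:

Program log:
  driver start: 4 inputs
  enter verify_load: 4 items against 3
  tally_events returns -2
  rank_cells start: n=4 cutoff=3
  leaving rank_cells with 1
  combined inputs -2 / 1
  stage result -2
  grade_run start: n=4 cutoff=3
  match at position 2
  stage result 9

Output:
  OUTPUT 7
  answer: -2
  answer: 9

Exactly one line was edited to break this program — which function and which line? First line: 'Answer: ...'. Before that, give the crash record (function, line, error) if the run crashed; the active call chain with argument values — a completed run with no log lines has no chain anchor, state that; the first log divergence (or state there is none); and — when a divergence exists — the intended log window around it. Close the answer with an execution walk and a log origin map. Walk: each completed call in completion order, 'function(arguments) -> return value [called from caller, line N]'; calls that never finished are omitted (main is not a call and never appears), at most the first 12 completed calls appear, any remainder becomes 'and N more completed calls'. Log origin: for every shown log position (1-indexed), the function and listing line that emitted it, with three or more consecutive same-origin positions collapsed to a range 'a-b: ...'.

Answer: the defect is in tally_events at line 5.
Key fact: Everything matches until log position 3, which reads 'tally_events returns -2' in place of 'tally_events returns 2'.
Call chain: main.
First divergence: at position 3 the run shows 'tally_events returns -2' where the working version logs 'tally_events returns 2'.
Intended log window:
  1: driver start: 4 inputs
  2: enter verify_load: 4 items against 3
  3: tally_events returns 2
  4: rank_cells start: n=4 cutoff=3
Execution walk:
  tally_events([6, -4, 3, 5]) -> -2  [called from verify_load, line 26]
  rank_cells([6, -4, 3, 5], 3) -> 1  [called from verify_load, line 27]
  verify_load([6, -4, 3, 5], 3) -> -2  [called from main, line 48]
  grade_run([6, -4, 3, 5], 3) -> 2  [called from resolve_slot, line 39]
  resolve_slot([6, -4, 3, 5], 3) -> 9  [called from main, line 50]
Log line origins:
  1: from main, line 47
  2: from verify_load, line 25
  3: from tally_events, line 6
  4: from rank_cells, line 10
  5: from rank_cells, line 15
  6: from verify_load, line 28
  7: from main, line 49
  8: from grade_run, line 33
  9: from resolve_slot, line 40
  10: from main, line 51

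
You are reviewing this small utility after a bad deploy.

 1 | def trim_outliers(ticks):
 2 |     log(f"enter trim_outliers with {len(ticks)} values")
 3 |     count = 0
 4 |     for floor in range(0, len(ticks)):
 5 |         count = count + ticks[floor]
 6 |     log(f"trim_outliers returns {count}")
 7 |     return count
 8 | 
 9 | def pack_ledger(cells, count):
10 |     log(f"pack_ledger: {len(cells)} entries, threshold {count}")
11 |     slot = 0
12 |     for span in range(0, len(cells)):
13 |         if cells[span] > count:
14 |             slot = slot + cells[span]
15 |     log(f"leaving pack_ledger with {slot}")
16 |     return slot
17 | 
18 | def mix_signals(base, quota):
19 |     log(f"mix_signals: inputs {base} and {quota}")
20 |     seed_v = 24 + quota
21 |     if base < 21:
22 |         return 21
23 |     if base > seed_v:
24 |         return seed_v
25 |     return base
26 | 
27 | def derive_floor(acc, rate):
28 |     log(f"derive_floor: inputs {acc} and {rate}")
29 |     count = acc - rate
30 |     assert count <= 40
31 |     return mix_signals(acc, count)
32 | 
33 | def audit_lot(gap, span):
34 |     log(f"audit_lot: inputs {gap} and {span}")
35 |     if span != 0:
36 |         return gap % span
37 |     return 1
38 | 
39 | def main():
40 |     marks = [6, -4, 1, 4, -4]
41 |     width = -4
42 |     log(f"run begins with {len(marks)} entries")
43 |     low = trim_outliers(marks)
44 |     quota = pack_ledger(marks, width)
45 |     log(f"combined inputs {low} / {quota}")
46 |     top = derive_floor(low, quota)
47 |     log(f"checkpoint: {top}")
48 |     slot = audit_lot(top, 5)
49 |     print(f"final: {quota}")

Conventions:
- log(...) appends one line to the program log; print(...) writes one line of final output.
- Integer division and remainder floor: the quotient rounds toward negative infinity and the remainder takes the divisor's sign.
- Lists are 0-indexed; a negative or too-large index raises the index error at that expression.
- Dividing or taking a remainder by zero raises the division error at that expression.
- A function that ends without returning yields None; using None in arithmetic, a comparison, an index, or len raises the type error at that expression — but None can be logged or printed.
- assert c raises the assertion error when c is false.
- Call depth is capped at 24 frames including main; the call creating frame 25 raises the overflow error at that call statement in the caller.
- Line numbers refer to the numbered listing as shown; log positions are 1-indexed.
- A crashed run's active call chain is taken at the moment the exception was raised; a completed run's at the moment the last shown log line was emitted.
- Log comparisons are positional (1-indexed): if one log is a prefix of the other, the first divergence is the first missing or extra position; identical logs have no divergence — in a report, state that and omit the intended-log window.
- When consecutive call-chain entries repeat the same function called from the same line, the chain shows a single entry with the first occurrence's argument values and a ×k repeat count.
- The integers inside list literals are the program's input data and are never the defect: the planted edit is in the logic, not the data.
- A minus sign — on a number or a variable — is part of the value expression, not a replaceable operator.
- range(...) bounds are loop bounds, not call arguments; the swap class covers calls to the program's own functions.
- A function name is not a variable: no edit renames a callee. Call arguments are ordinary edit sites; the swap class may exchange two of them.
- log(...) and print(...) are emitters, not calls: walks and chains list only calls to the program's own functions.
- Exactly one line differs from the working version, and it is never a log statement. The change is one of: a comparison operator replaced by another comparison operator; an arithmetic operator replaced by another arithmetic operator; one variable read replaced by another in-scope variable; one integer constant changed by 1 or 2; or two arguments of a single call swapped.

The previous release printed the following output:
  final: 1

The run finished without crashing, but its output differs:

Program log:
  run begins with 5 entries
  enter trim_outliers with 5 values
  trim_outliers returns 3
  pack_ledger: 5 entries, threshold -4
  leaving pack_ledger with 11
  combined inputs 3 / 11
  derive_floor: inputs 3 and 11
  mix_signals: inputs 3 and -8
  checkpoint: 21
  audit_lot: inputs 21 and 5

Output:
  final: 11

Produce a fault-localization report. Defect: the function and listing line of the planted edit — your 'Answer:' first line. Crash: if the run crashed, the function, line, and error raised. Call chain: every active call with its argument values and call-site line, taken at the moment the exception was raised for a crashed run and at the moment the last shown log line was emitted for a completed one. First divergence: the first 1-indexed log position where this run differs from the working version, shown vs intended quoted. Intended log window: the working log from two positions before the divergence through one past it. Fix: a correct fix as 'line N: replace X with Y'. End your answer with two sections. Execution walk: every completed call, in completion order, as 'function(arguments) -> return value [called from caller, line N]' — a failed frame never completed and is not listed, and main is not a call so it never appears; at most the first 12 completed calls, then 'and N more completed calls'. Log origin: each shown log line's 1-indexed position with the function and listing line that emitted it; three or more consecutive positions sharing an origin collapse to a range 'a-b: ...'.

Answer: the defect is in main at line 49.
Key fact: The two runs log identically and part ways only at the printed values.
Call chain: main -> audit_lot(21, 5) (called at line 48).
First divergence: none (the log streams are identical).
Execution walk:
  trim_outliers([6, -4, 1, 4, -4]) -> 3  [called from main, line 43]
  pack_ledger([6, -4, 1, 4, -4], -4) -> 11  [called from main, line 44]
  mix_signals(3, -8) -> 21  [called from derive_floor, line 31]
  derive_floor(3, 11) -> 21  [called from main, line 46]
  audit_lot(21, 5) -> 1  [called from main, line 48]
Log origins:
  1 — main, line 42
  2 — trim_outliers, line 2
  3 — trim_outliers, line 6
  4 — pack_ledger, line 10
  5 — pack_ledger, line 15
  6 — main, line 45
  7 — derive_floor, line 28
  8 — mix_signals, line 19
  9 — main, line 47
  10 — audit_lot, line 34
A correct fix: line 49: replace `quota` with `slot`.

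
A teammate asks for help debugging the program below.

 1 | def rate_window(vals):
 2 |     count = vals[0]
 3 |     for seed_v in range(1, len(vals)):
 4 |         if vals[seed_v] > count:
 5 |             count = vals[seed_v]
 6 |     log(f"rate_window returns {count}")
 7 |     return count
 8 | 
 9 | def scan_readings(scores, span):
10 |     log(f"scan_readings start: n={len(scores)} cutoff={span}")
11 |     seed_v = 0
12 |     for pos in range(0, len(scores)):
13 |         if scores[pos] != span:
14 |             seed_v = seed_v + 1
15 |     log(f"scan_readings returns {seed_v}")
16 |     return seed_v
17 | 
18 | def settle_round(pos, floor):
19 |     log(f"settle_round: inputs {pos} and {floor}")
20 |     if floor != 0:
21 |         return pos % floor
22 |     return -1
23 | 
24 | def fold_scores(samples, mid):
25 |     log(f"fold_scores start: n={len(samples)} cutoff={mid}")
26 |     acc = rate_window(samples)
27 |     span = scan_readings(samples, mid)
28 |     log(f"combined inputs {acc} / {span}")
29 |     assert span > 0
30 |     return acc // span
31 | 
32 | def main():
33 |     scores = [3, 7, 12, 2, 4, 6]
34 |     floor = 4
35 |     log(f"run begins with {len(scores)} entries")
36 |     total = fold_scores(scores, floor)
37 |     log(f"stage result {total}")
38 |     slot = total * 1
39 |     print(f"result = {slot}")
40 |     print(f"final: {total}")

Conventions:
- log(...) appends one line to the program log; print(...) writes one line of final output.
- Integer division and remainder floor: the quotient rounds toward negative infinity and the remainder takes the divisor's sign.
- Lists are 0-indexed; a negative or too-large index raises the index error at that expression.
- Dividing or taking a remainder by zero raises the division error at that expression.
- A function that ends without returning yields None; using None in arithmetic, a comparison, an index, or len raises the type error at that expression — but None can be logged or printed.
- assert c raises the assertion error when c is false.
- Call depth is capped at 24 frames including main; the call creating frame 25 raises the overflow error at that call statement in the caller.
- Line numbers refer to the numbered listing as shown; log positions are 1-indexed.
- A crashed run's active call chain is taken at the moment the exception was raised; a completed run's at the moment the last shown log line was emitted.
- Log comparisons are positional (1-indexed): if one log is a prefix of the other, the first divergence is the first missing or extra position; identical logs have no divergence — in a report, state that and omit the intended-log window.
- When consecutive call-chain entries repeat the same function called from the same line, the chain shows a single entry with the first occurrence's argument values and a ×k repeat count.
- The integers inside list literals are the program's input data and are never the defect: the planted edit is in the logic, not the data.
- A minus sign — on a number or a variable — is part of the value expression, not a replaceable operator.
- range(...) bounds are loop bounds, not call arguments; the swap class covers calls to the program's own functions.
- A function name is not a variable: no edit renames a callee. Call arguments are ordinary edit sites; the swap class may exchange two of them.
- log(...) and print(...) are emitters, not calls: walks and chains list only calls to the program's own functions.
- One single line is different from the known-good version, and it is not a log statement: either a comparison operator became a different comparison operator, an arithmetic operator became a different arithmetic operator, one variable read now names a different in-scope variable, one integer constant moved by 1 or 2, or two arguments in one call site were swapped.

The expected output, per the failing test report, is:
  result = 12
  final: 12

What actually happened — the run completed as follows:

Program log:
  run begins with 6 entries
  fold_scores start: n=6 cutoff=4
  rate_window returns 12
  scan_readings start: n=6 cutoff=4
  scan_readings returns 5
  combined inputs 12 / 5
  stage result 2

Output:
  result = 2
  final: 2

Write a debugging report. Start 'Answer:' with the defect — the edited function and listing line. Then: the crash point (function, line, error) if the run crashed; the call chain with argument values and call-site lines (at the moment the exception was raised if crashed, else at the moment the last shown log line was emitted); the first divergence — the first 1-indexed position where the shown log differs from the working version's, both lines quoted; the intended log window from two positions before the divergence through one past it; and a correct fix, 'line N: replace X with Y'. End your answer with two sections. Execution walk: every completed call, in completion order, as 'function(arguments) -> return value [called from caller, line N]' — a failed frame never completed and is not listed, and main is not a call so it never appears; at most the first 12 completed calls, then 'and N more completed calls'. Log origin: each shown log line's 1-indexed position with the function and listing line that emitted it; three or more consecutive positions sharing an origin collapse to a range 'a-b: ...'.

Answer: the defect is in scan_readings at line 13.
Key fact: The log first diverges at position 5: the faulty run prints 'scan_readings returns 5' where the working version prints 'scan_readings returns 1'.
Call chain: main.
First divergence: position 5 — the shown line 'scan_readings returns 5' should read 'scan_readings returns 1'.
Intended log window:
  3: rate_window returns 12
  4: scan_readings start: n=6 cutoff=4
  5: scan_readings returns 1
  6: combined inputs 12 / 1
Execution walk:
  rate_window([3, 7, 12, 2, 4, 6]) -> 12  [called from fold_scores, line 26]
  scan_readings([3, 7, 12, 2, 4, 6], 4) -> 5  [called from fold_scores, line 27]
  fold_scores([3, 7, 12, 2, 4, 6], 4) -> 2  [called from main, line 36]
Origin of each log line:
  1: logged in main at line 35
  2: logged in fold_scores at line 25
  3: logged in rate_window at line 6
  4: logged in scan_readings at line 10
  5: logged in scan_readings at line 15
  6: logged in fold_scores at line 28
  7: logged in main at line 37
A correct fix: line 13: replace `!=` with `==`.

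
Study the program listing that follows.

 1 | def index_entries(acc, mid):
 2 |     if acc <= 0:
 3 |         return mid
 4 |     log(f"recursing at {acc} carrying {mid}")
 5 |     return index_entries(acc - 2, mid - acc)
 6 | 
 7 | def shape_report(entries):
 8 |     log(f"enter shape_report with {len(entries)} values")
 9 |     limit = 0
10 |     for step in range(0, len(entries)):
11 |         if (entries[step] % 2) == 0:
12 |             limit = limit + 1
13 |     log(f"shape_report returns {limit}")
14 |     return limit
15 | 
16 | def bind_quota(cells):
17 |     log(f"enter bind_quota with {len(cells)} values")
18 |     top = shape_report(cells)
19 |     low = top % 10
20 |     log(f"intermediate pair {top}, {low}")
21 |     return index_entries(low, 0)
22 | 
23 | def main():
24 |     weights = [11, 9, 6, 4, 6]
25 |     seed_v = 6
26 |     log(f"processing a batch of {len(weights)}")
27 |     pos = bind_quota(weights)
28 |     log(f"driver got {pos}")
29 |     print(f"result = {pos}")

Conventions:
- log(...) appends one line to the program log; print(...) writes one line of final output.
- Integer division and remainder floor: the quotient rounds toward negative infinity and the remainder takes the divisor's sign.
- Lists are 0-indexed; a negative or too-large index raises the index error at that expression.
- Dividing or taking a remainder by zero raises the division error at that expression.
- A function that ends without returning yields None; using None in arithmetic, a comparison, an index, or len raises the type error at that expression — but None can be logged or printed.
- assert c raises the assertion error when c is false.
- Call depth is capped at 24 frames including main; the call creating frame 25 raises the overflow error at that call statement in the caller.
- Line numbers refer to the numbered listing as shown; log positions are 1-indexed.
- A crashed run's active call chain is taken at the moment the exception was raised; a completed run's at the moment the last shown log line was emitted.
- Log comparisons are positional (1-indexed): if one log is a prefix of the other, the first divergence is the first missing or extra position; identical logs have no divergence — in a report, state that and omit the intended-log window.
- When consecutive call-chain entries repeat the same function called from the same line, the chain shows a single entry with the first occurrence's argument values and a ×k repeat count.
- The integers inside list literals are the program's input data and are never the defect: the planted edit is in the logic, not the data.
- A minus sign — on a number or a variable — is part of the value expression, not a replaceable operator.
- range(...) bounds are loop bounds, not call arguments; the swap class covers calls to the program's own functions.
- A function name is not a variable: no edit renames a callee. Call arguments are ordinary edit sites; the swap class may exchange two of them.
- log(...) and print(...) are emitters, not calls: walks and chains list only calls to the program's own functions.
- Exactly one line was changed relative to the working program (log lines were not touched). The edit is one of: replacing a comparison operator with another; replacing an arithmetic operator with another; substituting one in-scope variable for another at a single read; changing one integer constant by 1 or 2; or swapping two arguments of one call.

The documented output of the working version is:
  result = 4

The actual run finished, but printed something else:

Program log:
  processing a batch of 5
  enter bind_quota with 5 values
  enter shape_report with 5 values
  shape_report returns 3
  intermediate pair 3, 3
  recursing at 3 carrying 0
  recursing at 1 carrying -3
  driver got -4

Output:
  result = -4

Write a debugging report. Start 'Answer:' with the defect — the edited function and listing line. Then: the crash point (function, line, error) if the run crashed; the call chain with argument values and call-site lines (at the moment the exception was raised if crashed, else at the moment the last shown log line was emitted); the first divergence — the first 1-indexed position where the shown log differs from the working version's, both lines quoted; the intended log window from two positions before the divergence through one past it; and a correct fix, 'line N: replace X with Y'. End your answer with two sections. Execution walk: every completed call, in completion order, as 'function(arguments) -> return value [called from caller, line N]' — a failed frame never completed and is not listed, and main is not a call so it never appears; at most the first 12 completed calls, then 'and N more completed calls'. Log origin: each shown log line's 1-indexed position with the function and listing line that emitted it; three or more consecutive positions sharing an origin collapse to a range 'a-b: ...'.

Answer: the defect is in index_entries at line 5.
Key fact: At log position 7 the runs split — shown 'recursing at 1 carrying -3', but the working version logs 'recursing at 1 carrying 3'.
Call chain: main.
First divergence: position 7; shown 'recursing at 1 carrying -3' vs intended 'recursing at 1 carrying 3'.
Intended log window:
  5: intermediate pair 3, 3
  6: recursing at 3 carrying 0
  7: recursing at 1 carrying 3
  8: driver got 4
Execution walk:
  shape_report([11, 9, 6, 4, 6]) -> 3  [called from bind_quota, line 18]
  index_entries(-1, -4) -> -4  [called from index_entries, line 5]
  index_entries(1, -3) -> -4  [called from index_entries, line 5]
  index_entries(3, 0) -> -4  [called from bind_quota, line 21]
  bind_quota([11, 9, 6, 4, 6]) -> -4  [called from main, line 27]
Log origins:
  1 — main, line 26
  2 — bind_quota, line 17
  3 — shape_report, line 8
  4 — shape_report, line 13
  5 — bind_quota, line 20
  6 — index_entries, line 4
  7 — index_entries, line 4
  8 — main, line 28
A correct fix: line 5: replace `mid - acc` with `mid + acc`.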